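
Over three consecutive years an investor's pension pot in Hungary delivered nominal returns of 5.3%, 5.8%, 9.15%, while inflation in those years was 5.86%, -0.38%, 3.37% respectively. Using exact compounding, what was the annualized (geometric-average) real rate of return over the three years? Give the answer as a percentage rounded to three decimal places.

Compound the nominal returns: 1.0530 × 1.0580 × 1.0915 = 1.21601177.
Compound inflation: 1.0586 × 0.9962 × 1.0337 = 1.09011658.
Deflate: 1.21601177 / 1.09011658 = 1.11548783.
Annualized real rate = 1.11548783^(1/3) − 1 = 3.7102% → 3.710%.

3.710%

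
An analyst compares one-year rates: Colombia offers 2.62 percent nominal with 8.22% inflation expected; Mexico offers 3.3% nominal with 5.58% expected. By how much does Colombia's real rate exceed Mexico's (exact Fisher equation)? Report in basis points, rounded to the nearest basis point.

-302 basis points

Colombia: (1 + 0.0262)/(1 + 0.0822) − 1 = -5.1746%
Mexico: (1 + 0.0330)/(1 + 0.0558) − 1 = -2.1595%
Differential = -5.1746% − (-2.1595%) = -3.0151% → -302 basis points.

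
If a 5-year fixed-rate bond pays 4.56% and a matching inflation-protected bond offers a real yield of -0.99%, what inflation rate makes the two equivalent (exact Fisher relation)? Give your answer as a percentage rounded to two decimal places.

(1 + π) = (1 + i)/(1 + r) = 1.04560 / 0.99010 = 1.056055
Break-even inflation = 1.056055 − 1 → 5.61%.

5.61%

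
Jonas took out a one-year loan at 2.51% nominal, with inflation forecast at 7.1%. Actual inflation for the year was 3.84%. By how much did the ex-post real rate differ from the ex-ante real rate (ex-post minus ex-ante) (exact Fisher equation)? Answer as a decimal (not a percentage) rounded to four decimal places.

0.0300

Ex-ante: (1 + 0.0251)/(1 + 0.0710) − 1 = -4.2857%
Ex-post: (1 + 0.0251)/(1 + 0.0384) − 1 = -1.2808%
Difference (ex-post − ex-ante) = 3.0049% → 0.0300.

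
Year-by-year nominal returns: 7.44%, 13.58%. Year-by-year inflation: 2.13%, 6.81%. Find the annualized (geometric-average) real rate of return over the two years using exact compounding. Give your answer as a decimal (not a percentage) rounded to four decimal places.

Compound the nominal returns: 1.0744 × 1.1358 = 1.22030352.
Compound inflation: 1.0213 × 1.0681 = 1.09085053.
Deflate: 1.22030352 / 1.09085053 = 1.11867161.
Annualized real rate = 1.11867161^(1/2) − 1 = 5.7673% → 0.0577.

0.0577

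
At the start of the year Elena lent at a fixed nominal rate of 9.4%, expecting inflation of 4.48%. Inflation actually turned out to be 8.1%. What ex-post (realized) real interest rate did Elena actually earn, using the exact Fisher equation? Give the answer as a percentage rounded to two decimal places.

1.20%

Ex-post: (1 + 0.0940)/(1 + 0.0810) − 1 = 1.2026%
So the realized real rate is 1.20%.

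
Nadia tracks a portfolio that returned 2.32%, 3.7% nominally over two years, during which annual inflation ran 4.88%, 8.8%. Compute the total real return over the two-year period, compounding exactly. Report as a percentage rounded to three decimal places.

Nominal growth factor = 1.0232 × 1.0370 = 1.061058
Price-level growth factor = 1.0488 × 1.0880 = 1.141094
Real growth factor = 1.061058 / 1.141094 = 0.929860
Total real return = 0.929860 − 1 → -7.014%.

-7.014%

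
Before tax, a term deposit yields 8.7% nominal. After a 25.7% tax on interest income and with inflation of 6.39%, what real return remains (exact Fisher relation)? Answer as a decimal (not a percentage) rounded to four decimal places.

0.0007

After-tax nominal return = 8.7% × (1 − 0.257) = 6.4641%.
1 + r = 1.064641 / 1.06390 = 1.000696
After-tax real rate = 1.000696 − 1 → 0.0007.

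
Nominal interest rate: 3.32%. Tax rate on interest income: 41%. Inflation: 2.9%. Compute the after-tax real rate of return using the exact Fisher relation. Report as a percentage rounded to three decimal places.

After-tax nominal return = 3.32% × (1 − 0.41) = 1.9588%.
1 + r = 1.019588 / 1.02900 = 0.990853
After-tax real rate = 0.990853 − 1 → -0.915%.

-0.915%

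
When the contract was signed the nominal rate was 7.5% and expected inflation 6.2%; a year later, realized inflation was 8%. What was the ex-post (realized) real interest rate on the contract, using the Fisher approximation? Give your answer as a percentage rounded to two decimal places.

-0.50%

Ex-post: 7.5% − 8% = -0.500%
So the realized real rate is -0.50%.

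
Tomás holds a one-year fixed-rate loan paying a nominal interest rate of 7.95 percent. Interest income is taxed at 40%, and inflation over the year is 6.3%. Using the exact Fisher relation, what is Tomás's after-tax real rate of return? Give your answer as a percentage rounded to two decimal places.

After-tax nominal return = 7.95% × (1 − 0.4) = 4.7700%.
1 + r = 1.04770 / 1.06300 = 0.985607
After-tax real rate = 0.985607 − 1 → -1.44%.

-1.44%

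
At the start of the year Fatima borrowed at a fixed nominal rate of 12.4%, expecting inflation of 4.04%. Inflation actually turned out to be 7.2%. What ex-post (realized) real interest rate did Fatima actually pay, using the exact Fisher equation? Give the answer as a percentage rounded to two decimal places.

4.85%

Ex-post: (1 + 0.1240)/(1 + 0.0720) − 1 = 4.8507%
So the realized real rate is 4.85%.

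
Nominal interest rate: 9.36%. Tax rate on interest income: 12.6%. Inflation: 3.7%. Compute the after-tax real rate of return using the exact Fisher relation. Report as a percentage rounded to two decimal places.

After-tax nominal return = 9.36% × (1 − 0.126) = 8.18064%.
1 + r = 1.0818064 / 1.03700 = 1.043208
After-tax real rate = 1.043208 − 1 → 4.32%.

4.32%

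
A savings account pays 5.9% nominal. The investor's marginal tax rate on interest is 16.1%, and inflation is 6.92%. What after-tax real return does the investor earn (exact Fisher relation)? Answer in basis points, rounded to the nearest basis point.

-184 basis points

After-tax nominal return = 5.9% × (1 − 0.161) = 4.9501%.
1 + r = 1.049501 / 1.06920 = 0.981576
After-tax real rate = 0.981576 − 1 → -184 basis points.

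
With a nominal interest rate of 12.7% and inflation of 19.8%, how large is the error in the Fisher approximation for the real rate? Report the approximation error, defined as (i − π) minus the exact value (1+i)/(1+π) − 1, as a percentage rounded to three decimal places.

-1.173%

Approximate: r ≈ 12.700% − 19.800% = -7.1000%
Exact: (1 + 0.1270)/(1 + 0.1980) − 1 = -5.92654%
Error = -7.1000% − (-5.92654%) = -1.17346% → -1.173%.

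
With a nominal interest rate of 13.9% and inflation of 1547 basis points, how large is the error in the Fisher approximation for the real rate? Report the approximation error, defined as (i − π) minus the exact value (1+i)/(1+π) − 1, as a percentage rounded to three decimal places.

Approximate: r ≈ 13.900% − 15.470% = -1.5700%
Exact: (1 + 0.1390)/(1 + 0.1547) − 1 = -1.3597%
Error = -1.5700% − (-1.3597%) = -0.2103% → -0.210%.

-0.210%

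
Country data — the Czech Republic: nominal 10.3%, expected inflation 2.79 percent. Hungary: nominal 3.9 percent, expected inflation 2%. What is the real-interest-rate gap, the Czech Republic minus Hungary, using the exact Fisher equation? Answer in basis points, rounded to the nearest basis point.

544 basis points

The Czech Republic: (1 + 0.1030)/(1 + 0.0279) − 1 = 7.3062%
Hungary: (1 + 0.0390)/(1 + 0.0200) − 1 = 1.8627%
Differential = 7.3062% − 1.8627% = 5.4434% → 544 basis points.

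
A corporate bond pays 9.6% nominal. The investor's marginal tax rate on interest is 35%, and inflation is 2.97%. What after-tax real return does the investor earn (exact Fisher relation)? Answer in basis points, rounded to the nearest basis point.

After-tax nominal return = 9.6% × (1 − 0.35) = 6.2400%.
1 + r = 1.06240 / 1.02970 = 1.031757
After-tax real rate = 1.031757 − 1 → 318 basis points.

318 basis points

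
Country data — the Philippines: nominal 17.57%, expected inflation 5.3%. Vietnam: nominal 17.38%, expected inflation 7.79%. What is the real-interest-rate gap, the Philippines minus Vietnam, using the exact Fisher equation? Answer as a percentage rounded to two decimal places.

The Philippines: (1 + 0.1757)/(1 + 0.0530) − 1 = 11.6524%
Vietnam: (1 + 0.1738)/(1 + 0.0779) − 1 = 8.8969%
Differential = 11.6524% − 8.8969% = 2.7555% → 2.76%.

2.76%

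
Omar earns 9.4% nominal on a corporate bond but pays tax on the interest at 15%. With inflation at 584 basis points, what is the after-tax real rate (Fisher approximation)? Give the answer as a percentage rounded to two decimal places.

2.15%

After-tax nominal return = 9.4% × (1 − 0.15) = 7.9900%.
r ≈ 7.9900% − 5.84% → 2.15%.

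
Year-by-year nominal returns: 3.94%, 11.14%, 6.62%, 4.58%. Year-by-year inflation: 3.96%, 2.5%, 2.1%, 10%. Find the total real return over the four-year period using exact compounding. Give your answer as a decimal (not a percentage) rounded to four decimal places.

Nominal growth factor = 1.0394 × 1.1114 × 1.0662 × 1.0458 = 1.288073
Price-level growth factor = 1.0396 × 1.0250 × 1.0210 × 1.1000 = 1.196764
Real growth factor = 1.288073 / 1.196764 = 1.076296
Total real return = 1.076296 − 1 → 0.0763.

0.0763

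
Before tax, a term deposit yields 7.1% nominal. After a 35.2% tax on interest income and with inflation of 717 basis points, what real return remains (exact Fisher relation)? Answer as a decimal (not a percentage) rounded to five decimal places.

After-tax nominal return = 7.1% × (1 − 0.352) = 4.6008%.
1 + r = 1.046008 / 1.07170 = 0.976027
After-tax real rate = 0.976027 − 1 → -0.02397.

-0.02397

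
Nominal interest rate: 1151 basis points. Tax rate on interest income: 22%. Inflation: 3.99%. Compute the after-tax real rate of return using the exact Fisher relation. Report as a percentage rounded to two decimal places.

After-tax nominal return = 11.51% × (1 − 0.22) = 8.9778%.
1 + r = 1.089778 / 1.03990 = 1.047964
After-tax real rate = 1.047964 − 1 → 4.80%.

4.80%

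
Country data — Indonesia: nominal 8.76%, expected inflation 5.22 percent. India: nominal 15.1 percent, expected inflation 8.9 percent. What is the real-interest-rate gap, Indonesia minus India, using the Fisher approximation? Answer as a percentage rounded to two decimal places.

-2.66%

Indonesia: 8.76% − 5.22% = 3.540%
India: 15.1% − 8.9% = 6.200%
Differential = -2.660% → -2.66%.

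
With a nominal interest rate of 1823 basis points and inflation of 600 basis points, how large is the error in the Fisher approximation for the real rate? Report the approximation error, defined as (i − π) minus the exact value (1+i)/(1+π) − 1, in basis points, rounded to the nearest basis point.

Approximate: r ≈ 18.230% − 6.000% = 12.2300%
Exact: (1 + 0.1823)/(1 + 0.0600) − 1 = 11.5377%
Error = 12.2300% − 11.5377% = 0.6923% → 69 basis points.

69 basis points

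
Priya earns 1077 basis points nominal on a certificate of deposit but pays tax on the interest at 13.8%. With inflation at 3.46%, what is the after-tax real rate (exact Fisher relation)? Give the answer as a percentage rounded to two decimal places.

After-tax nominal return = 10.77% × (1 − 0.138) = 9.28374%.
1 + r = 1.0928374 / 1.03460 = 1.056290
After-tax real rate = 1.056290 − 1 → 5.63%.

5.63%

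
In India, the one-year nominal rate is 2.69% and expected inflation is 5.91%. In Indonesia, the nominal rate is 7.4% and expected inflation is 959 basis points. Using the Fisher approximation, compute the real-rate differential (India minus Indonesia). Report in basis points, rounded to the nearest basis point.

-103 basis points

India: 2.69% − 5.91% = -3.220%
Indonesia: 7.4% − 9.59% = -2.190%
Differential = -1.030% → -103 basis points.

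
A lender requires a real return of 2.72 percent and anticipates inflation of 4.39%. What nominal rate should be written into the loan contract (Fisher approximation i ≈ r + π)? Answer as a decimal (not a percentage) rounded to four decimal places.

i ≈ r + π = 2.72% + 4.39% = 0.0711.

0.0711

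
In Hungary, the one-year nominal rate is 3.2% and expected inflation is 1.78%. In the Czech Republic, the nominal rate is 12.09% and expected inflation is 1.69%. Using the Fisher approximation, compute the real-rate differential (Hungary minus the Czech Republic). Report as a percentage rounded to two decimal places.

Hungary: 3.2% − 1.78% = 1.420%
The Czech Republic: 12.09% − 1.69% = 10.400%
Differential = -8.980% → -8.98%.

-8.98%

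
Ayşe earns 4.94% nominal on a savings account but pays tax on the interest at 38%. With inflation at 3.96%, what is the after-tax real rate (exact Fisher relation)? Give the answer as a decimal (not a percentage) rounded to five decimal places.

After-tax nominal return = 4.94% × (1 − 0.38) = 3.0628%.
1 + r = 1.030628 / 1.03960 = 0.991370
After-tax real rate = 0.991370 − 1 → -0.00863.

-0.00863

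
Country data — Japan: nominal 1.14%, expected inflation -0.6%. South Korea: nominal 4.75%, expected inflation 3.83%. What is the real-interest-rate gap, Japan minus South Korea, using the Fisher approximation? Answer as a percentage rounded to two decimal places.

Japan: 1.14% − (-0.6%) = 1.740%
South Korea: 4.75% − 3.83% = 0.920%
Differential = 0.820% → 0.82%.

0.82%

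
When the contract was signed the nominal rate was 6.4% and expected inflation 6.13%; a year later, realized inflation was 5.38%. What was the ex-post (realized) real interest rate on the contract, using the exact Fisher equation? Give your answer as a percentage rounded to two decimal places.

Ex-post: (1 + 0.0640)/(1 + 0.0538) − 1 = 0.9679%
So the realized real rate is 0.97%.

0.97%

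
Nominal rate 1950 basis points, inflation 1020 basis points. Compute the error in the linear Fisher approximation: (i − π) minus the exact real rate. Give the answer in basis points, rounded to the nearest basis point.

86 basis points

Approximate: r ≈ 19.500% − 10.200% = 9.3000%
Exact: (1 + 0.1950)/(1 + 0.1020) − 1 = 8.4392%
Error = 9.3000% − 8.4392% = 0.8608% → 86 basis points.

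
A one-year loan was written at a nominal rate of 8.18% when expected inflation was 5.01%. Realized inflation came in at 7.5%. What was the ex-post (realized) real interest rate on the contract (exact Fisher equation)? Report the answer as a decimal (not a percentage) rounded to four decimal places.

0.0063

Ex-post: (1 + 0.0818)/(1 + 0.0750) − 1 = 0.6326%
So the realized real rate is 0.0063.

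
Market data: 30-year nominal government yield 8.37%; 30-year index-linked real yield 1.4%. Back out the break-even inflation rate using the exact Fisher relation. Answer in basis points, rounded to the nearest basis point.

(1 + π) = (1 + i)/(1 + r) = 1.08370 / 1.01400 = 1.068738
Break-even inflation = 1.068738 − 1 → 687 basis points.

687 basis points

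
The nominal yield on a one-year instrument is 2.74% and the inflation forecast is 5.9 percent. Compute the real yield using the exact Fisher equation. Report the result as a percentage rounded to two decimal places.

-2.98%

1 + r = 1.02740 / 1.05900 = 0.970161
r = 0.970161 − 1 = -2.9839%, i.e. -2.98%.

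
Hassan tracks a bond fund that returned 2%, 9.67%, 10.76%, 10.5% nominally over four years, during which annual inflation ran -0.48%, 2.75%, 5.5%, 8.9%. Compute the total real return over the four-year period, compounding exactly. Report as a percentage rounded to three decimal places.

16.536%

Compound the nominal returns: 1.0200 × 1.0967 × 1.1076 × 1.1050 = 1.369094.
Compound inflation: 0.9952 × 1.0275 × 1.0550 × 1.0890 = 1.174823.
Deflate: 1.369094 / 1.174823 = 1.165362.
Total real return = 1.165362 − 1 → 16.536%.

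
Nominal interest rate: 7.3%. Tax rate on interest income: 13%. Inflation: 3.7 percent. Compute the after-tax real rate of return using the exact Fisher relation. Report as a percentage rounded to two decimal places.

2.56%

After-tax nominal return = 7.3% × (1 − 0.13) = 6.3510%.
1 + r = 1.06351 / 1.03700 = 1.025564
After-tax real rate = 1.025564 − 1 → 2.56%.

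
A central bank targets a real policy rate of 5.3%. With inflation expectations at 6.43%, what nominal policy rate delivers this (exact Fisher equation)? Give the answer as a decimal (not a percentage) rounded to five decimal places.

(1 + i) = (1 + r)(1 + π) = 1.05300 × 1.06430 = 1.1207079
i = 1.1207079 − 1, so the required nominal rate is 0.12071.

0.12071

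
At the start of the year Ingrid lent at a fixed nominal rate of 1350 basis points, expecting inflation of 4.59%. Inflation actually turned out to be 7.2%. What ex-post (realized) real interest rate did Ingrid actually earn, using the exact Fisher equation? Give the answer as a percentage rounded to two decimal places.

Ex-post: (1 + 0.1350)/(1 + 0.0720) − 1 = 5.8769%
So the realized real rate is 5.88%.

5.88%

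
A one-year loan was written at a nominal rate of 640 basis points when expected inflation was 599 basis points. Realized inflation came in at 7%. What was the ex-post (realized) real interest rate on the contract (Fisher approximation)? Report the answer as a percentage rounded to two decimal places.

Ex-post: 6.4% − 7% = -0.600%
So the realized real rate is -0.60%.

-0.60%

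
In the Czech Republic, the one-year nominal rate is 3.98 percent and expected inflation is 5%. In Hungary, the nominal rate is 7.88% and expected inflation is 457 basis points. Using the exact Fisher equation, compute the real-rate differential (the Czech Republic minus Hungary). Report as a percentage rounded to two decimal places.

-4.14%

The Czech Republic: (1 + 0.0398)/(1 + 0.0500) − 1 = -0.9714%
Hungary: (1 + 0.0788)/(1 + 0.0457) − 1 = 3.1653%
Differential = -0.9714% − 3.1653% = -4.1368% → -4.14%.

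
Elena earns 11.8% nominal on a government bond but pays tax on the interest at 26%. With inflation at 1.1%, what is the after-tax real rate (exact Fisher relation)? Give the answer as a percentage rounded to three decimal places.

After-tax nominal return = 11.8% × (1 − 0.26) = 8.7320%.
1 + r = 1.08732 / 1.01100 = 1.075490
After-tax real rate = 1.075490 − 1 → 7.549%.

7.549%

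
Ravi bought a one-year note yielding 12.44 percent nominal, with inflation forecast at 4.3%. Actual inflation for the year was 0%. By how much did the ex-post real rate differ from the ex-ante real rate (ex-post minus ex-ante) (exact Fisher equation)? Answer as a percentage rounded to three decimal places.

4.636%

Ex-ante: (1 + 0.1244)/(1 + 0.0430) − 1 = 7.8044%
Ex-post: (1 + 0.1244)/(1 + 0.0000) − 1 = 12.4400%
Difference (ex-post − ex-ante) = 4.6356% → 4.636%.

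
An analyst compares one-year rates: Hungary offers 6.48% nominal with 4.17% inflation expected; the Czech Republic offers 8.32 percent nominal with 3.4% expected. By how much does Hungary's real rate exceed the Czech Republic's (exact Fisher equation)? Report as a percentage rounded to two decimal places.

-2.54%

Hungary: (1 + 0.0648)/(1 + 0.0417) − 1 = 2.2175%
The Czech Republic: (1 + 0.0832)/(1 + 0.0340) − 1 = 4.7582%
Differential = 2.2175% − 4.7582% = -2.5407% → -2.54%.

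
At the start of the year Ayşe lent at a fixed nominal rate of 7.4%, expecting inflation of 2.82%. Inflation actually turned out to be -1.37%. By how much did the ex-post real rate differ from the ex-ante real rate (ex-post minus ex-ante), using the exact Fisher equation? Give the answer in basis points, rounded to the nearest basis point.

444 basis points

Ex-ante: (1 + 0.0740)/(1 + 0.0282) − 1 = 4.4544%
Ex-post: (1 + 0.0740)/(1 − 0.0137) − 1 = 8.8918%
Difference (ex-post − ex-ante) = 4.4374% → 444 basis points.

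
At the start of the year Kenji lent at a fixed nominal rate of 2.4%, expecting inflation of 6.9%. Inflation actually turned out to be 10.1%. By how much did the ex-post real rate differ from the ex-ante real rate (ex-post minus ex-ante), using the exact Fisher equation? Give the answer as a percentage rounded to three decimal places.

Ex-ante: (1 + 0.0240)/(1 + 0.0690) − 1 = -4.2095%
Ex-post: (1 + 0.0240)/(1 + 0.1010) − 1 = -6.9936%
Difference (ex-post − ex-ante) = -2.7841% → -2.784%.

-2.784%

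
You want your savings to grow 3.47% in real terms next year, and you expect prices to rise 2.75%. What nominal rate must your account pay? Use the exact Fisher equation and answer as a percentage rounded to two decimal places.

6.32%

(1 + i) = (1 + r)(1 + π) = 1.03470 × 1.02750 = 1.06315425
i = 1.06315425 − 1, so the required nominal rate is 6.32%.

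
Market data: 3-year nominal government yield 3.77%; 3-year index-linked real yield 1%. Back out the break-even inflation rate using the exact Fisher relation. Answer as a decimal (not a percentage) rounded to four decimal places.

0.0274

(1 + π) = (1 + i)/(1 + r) = 1.03770 / 1.01000 = 1.027426
Break-even inflation = 1.027426 − 1 → 0.0274.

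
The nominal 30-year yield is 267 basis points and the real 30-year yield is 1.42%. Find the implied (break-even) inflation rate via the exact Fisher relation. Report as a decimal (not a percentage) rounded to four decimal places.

0.0123

(1 + π) = (1 + i)/(1 + r) = 1.02670 / 1.01420 = 1.012325
Break-even inflation = 1.012325 − 1 → 0.0123.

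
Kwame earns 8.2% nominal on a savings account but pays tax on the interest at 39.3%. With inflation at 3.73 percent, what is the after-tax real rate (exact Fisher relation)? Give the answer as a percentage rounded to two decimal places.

1.20%

After-tax nominal return = 8.2% × (1 − 0.393) = 4.9774%.
1 + r = 1.049774 / 1.03730 = 1.012025
After-tax real rate = 1.012025 − 1 → 1.20%.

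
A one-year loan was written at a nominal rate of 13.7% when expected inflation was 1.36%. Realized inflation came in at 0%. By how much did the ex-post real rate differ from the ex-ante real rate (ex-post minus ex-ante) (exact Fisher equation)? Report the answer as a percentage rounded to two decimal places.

1.53%

Ex-ante: (1 + 0.1370)/(1 + 0.0136) − 1 = 12.1744%
Ex-post: (1 + 0.1370)/(1 + 0.0000) − 1 = 13.7000%
Difference (ex-post − ex-ante) = 1.5256% → 1.53%.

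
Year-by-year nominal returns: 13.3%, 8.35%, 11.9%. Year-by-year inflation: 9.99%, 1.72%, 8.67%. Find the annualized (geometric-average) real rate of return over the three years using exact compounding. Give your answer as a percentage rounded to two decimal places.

Compound the nominal returns: 1.1330 × 1.0835 × 1.1190 = 1.37369055.
Compound inflation: 1.0999 × 1.0172 × 1.0867 = 1.21581982.
Deflate: 1.37369055 / 1.21581982 = 1.12984714.
Annualized real rate = 1.12984714^(1/3) − 1 = 4.1533% → 4.15%.

4.15%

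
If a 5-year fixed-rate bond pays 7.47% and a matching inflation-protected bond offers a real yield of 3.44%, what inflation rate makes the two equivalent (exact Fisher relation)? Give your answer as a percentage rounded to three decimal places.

3.896%

(1 + π) = (1 + i)/(1 + r) = 1.07470 / 1.03440 = 1.038960
Break-even inflation = 1.038960 − 1 → 3.896%.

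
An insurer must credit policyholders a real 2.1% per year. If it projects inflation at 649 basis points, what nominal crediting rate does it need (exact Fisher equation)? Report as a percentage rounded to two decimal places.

(1 + i) = (1 + r)(1 + π) = 1.02100 × 1.06490 = 1.0872629
i = 1.0872629 − 1, so the required nominal rate is 8.73%.

8.73%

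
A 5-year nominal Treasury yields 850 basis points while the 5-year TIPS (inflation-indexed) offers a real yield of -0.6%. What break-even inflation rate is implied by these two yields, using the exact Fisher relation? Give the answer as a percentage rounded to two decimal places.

9.15%

(1 + π) = (1 + i)/(1 + r) = 1.08500 / 0.99400 = 1.091549
Break-even inflation = 1.091549 − 1 → 9.15%.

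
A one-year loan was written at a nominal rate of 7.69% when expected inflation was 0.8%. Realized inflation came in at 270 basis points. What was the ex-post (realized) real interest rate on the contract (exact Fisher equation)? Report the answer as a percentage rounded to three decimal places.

4.859%

Ex-post: (1 + 0.0769)/(1 + 0.0270) − 1 = 4.8588%
So the realized real rate is 4.859%.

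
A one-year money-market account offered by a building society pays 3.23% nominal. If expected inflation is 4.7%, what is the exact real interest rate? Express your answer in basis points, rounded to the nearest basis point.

-140 basis points

By the Fisher identity, 1 + r = (1 + i)/(1 + π).
1 + r = 1.03230 / 1.04700 = 0.985960
r = 0.985960 − 1 = -1.4040%, i.e. -140 basis points.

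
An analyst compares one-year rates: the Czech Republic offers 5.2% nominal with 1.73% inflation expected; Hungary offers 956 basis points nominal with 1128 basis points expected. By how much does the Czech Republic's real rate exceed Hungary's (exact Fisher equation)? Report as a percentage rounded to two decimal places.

The Czech Republic: (1 + 0.0520)/(1 + 0.0173) − 1 = 3.4110%
Hungary: (1 + 0.0956)/(1 + 0.1128) − 1 = -1.5457%
Differential = 3.4110% − (-1.5457%) = 4.9566% → 4.96%.

4.96%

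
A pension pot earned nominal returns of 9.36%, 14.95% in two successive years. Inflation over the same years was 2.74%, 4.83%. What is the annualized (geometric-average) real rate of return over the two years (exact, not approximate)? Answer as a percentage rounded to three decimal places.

Compound the nominal returns: 1.0936 × 1.1495 = 1.25709320.
Compound inflation: 1.0274 × 1.0483 = 1.07702342.
Deflate: 1.25709320 / 1.07702342 = 1.16719207.
Annualized real rate = 1.16719207^(1/2) − 1 = 8.0367% → 8.037%.

8.037%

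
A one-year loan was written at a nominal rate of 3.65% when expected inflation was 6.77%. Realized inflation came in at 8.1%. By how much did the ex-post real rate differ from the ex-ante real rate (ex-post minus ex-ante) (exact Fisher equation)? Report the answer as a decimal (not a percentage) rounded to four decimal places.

Ex-ante: (1 + 0.0365)/(1 + 0.0677) − 1 = -2.9222%
Ex-post: (1 + 0.0365)/(1 + 0.0810) − 1 = -4.1166%
Difference (ex-post − ex-ante) = -1.1944% → -0.0119.

-0.0119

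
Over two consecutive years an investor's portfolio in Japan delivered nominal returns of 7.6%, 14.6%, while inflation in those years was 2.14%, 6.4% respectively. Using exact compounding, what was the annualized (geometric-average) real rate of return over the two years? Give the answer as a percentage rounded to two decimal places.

Nominal growth factor = 1.0760 × 1.1460 = 1.23309600
Price-level growth factor = 1.0214 × 1.0640 = 1.08676960
Real growth factor = 1.23309600 / 1.08676960 = 1.13464344
Annualized real rate = 1.13464344^(1/2) − 1 = 6.5196% → 6.52%.

6.52%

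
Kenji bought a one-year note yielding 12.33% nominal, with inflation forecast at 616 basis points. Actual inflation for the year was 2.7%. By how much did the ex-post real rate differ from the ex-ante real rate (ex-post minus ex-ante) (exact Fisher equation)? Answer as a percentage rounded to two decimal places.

Ex-ante: (1 + 0.1233)/(1 + 0.0616) − 1 = 5.8120%
Ex-post: (1 + 0.1233)/(1 + 0.0270) − 1 = 9.3768%
Difference (ex-post − ex-ante) = 3.5648% → 3.56%.

3.56%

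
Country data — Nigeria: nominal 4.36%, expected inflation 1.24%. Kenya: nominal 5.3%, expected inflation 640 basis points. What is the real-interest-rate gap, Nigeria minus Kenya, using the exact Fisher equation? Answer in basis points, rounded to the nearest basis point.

412 basis points

Nigeria: (1 + 0.0436)/(1 + 0.0124) − 1 = 3.0818%
Kenya: (1 + 0.0530)/(1 + 0.0640) − 1 = -1.0338%
Differential = 3.0818% − (-1.0338%) = 4.1156% → 412 basis points.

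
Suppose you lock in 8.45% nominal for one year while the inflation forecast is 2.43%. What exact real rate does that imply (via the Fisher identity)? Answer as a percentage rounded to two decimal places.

By the Fisher identity, 1 + r = (1 + i)/(1 + π).
1 + r = 1.08450 / 1.02430 = 1.058772
r = 1.058772 − 1 = 5.8772%, i.e. 5.88%.

5.88%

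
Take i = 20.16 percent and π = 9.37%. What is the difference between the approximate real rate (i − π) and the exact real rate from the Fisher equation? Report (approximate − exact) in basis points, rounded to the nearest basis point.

92 basis points

Approximate: r ≈ 20.160% − 9.370% = 10.7900%
Exact: (1 + 0.2016)/(1 + 0.0937) − 1 = 9.8656%
Error = 10.7900% − 9.8656% = 0.9244% → 92 basis points.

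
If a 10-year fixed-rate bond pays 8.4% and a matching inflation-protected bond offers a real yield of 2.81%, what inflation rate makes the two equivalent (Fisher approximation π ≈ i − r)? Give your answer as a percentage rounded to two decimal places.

π ≈ i − r = 8.4% − 2.81% → 5.59%.

5.59%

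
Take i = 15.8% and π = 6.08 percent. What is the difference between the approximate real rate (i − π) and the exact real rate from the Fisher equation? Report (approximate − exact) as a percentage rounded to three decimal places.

0.557%

Approximate: r ≈ 15.800% − 6.080% = 9.7200%
Exact: (1 + 0.1580)/(1 + 0.0608) − 1 = 9.1629%
Error = 9.7200% − 9.1629% = 0.5571% → 0.557%.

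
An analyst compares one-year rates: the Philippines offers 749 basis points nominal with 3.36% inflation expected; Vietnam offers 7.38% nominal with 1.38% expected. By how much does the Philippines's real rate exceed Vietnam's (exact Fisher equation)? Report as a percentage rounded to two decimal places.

The Philippines: (1 + 0.0749)/(1 + 0.0336) − 1 = 3.9957%
Vietnam: (1 + 0.0738)/(1 + 0.0138) − 1 = 5.9183%
Differential = 3.9957% − 5.9183% = -1.9226% → -1.92%.

-1.92%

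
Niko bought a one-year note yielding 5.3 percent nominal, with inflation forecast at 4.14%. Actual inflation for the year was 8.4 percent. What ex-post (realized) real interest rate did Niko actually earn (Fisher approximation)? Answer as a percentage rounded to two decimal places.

-3.10%

Ex-post: 5.3% − 8.4% = -3.100%
So the realized real rate is -3.10%.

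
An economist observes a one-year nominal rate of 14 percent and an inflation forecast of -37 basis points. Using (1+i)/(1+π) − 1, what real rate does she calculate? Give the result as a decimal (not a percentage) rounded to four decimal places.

0.1442

1 + r = 1.14000 / 0.99630 = 1.144234
r = 1.144234 − 1 = 14.4234%, i.e. 0.1442.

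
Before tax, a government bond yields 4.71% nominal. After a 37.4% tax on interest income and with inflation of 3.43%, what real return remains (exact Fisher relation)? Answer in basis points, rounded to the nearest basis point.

-47 basis points

After-tax nominal return = 4.71% × (1 − 0.374) = 2.94846%.
1 + r = 1.0294846 / 1.03430 = 0.995344
After-tax real rate = 0.995344 − 1 → -47 basis points.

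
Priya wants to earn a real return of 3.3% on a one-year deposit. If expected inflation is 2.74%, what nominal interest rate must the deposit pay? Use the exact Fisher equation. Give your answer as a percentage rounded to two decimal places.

6.13%

(1 + i) = (1 + r)(1 + π) = 1.03300 × 1.02740 = 1.0613042
i = 1.0613042 − 1, so the required nominal rate is 6.13%.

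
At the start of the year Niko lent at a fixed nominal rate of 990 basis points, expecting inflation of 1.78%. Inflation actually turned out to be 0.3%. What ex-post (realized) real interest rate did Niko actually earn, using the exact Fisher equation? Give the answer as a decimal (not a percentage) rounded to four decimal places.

0.0957

Ex-post: (1 + 0.0990)/(1 + 0.0030) − 1 = 9.5713%
So the realized real rate is 0.0957.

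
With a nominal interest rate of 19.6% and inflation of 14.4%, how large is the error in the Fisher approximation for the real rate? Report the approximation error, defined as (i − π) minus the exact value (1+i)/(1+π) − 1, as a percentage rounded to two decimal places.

0.65%

Approximate: r ≈ 19.600% − 14.400% = 5.2000%
Exact: (1 + 0.1960)/(1 + 0.1440) − 1 = 4.5455%
Error = 5.2000% − 4.5455% = 0.6545% → 0.65%.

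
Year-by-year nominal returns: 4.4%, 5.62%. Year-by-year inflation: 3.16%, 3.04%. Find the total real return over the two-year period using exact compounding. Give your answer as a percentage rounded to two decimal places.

Compound the nominal returns: 1.0440 × 1.0562 = 1.102673.
Compound inflation: 1.0316 × 1.0304 = 1.062961.
Deflate: 1.102673 / 1.062961 = 1.037360.
Total real return = 1.037360 − 1 → 3.74%.

3.74%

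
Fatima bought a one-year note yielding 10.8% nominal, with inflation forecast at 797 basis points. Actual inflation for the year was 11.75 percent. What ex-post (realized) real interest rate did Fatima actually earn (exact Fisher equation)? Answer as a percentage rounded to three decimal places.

Ex-post: (1 + 0.1080)/(1 + 0.1175) − 1 = -0.8501%
So the realized real rate is -0.850%.

-0.850%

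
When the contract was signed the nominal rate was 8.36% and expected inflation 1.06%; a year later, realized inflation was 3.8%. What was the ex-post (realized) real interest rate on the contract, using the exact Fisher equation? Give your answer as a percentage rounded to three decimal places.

4.393%

Ex-post: (1 + 0.0836)/(1 + 0.0380) − 1 = 4.3931%
So the realized real rate is 4.393%.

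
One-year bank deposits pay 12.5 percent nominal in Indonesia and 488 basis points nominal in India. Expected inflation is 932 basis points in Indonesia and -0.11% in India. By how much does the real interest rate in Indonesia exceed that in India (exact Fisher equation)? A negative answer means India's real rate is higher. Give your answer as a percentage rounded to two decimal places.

Indonesia: (1 + 0.1250)/(1 + 0.0932) − 1 = 2.9089%
India: (1 + 0.0488)/(1 − 0.0011) − 1 = 4.9955%
Differential = 2.9089% − 4.9955% = -2.0866% → -2.09%.

-2.09%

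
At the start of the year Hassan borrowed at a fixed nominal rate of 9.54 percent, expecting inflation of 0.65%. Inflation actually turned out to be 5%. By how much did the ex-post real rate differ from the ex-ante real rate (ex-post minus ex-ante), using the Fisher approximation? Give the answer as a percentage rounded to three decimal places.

-4.350%

Ex-ante: 9.54% − 0.65% = 8.890%
Ex-post: 9.54% − 5% = 4.540%
Difference (ex-post − ex-ante) = -4.3500% → -4.350%.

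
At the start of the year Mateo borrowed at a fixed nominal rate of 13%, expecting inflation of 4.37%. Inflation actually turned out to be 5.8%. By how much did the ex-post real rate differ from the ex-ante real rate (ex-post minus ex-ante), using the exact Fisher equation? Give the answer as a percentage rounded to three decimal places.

Ex-ante: (1 + 0.1300)/(1 + 0.0437) − 1 = 8.2687%
Ex-post: (1 + 0.1300)/(1 + 0.0580) − 1 = 6.8053%
Difference (ex-post − ex-ante) = -1.4634% → -1.463%.

-1.463%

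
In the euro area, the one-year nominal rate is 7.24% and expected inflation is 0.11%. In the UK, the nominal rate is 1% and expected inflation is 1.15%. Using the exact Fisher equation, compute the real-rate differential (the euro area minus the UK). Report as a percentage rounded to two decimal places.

7.27%

The euro area: (1 + 0.0724)/(1 + 0.0011) − 1 = 7.1222%
The UK: (1 + 0.0100)/(1 + 0.0115) − 1 = -0.1483%
Differential = 7.1222% − (-0.1483%) = 7.2705% → 7.27%.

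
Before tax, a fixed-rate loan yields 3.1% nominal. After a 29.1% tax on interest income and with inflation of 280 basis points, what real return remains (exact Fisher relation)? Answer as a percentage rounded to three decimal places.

-0.586%

After-tax nominal return = 3.1% × (1 − 0.291) = 2.1979%.
1 + r = 1.021979 / 1.02800 = 0.994143
After-tax real rate = 0.994143 − 1 → -0.586%.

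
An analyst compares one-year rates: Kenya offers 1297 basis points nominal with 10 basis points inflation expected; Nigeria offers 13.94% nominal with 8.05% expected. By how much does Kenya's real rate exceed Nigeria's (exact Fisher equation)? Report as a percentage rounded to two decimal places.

Kenya: (1 + 0.1297)/(1 + 0.0010) − 1 = 12.8571%
Nigeria: (1 + 0.1394)/(1 + 0.0805) − 1 = 5.4512%
Differential = 12.8571% − 5.4512% = 7.4060% → 7.41%.

7.41%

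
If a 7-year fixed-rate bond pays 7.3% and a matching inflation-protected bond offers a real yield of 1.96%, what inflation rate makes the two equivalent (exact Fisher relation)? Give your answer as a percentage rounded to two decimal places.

5.24%

(1 + π) = (1 + i)/(1 + r) = 1.07300 / 1.01960 = 1.052373
Break-even inflation = 1.052373 − 1 → 5.24%.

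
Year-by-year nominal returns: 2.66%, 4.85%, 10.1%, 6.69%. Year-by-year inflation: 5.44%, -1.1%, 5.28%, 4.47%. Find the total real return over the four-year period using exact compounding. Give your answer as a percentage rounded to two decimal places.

10.24%

Compound the nominal returns: 1.0266 × 1.0485 × 1.1010 × 1.0669 = 1.264389.
Compound inflation: 1.0544 × 0.9890 × 1.0528 × 1.0447 = 1.146936.
Deflate: 1.264389 / 1.146936 = 1.102406.
Total real return = 1.102406 − 1 → 10.24%.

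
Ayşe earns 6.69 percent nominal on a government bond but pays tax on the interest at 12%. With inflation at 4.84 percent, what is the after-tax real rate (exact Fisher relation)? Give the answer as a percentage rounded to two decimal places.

1.00%

After-tax nominal return = 6.69% × (1 − 0.12) = 5.8872%.
1 + r = 1.058872 / 1.04840 = 1.009989
After-tax real rate = 1.009989 − 1 → 1.00%.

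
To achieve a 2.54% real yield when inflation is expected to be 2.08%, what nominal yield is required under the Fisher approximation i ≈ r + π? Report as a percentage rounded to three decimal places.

i ≈ r + π = 2.54% + 2.08% = 4.620%.

4.620%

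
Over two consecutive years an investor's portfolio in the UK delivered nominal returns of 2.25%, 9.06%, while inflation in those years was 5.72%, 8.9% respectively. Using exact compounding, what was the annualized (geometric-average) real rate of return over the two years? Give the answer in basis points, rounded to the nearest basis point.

-158 basis points

Compound the nominal returns: 1.0225 × 1.0906 = 1.11513850.
Compound inflation: 1.0572 × 1.0890 = 1.15129080.
Deflate: 1.11513850 / 1.15129080 = 0.96859846.
Annualized real rate = 0.96859846^(1/2) − 1 = -1.5826% → -158 basis points.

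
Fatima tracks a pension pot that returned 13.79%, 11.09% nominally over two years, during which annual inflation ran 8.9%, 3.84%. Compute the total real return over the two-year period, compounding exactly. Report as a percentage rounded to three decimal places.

11.786%

Nominal growth factor = 1.1379 × 1.1109 = 1.264093
Price-level growth factor = 1.0890 × 1.0384 = 1.130818
Real growth factor = 1.264093 / 1.130818 = 1.117858
Total real return = 1.117858 − 1 → 11.786%.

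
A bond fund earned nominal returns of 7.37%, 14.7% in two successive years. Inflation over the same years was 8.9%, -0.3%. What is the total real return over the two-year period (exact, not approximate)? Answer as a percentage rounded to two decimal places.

13.43%

Nominal growth factor = 1.0737 × 1.1470 = 1.231534
Price-level growth factor = 1.0890 × 0.9970 = 1.085733
Real growth factor = 1.231534 / 1.085733 = 1.134288
Total real return = 1.134288 − 1 → 13.43%.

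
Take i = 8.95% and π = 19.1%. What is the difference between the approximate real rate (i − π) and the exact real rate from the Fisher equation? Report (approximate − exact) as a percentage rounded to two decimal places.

Approximate: r ≈ 8.950% − 19.100% = -10.1500%
Exact: (1 + 0.0895)/(1 + 0.1910) − 1 = -8.5223%
Error = -10.1500% − (-8.5223%) = -1.6277% → -1.63%.

-1.63%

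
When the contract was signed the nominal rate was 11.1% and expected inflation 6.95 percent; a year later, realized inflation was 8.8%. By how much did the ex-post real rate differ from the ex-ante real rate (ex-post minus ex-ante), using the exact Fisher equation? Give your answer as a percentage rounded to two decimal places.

Ex-ante: (1 + 0.1110)/(1 + 0.0695) − 1 = 3.8803%
Ex-post: (1 + 0.1110)/(1 + 0.0880) − 1 = 2.1140%
Difference (ex-post − ex-ante) = -1.7663% → -1.77%.

-1.77%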